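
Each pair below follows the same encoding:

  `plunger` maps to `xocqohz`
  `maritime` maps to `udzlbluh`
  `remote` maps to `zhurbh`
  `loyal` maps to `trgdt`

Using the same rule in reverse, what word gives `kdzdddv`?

caravan

Shifts by position in plunger: pos 0: p→x (+8), pos 1: l→o (+3), pos 2: u→c (+8), pos 3: n→q (+3) — repeating every 2. It's a Vigenère-style cipher with numeric key [8,3]: position i shifts by key[i mod 2].
Reversing it on kdzdddv: k−8=c, d−3=a, z−8=r, d−3=a, d−8=v, d−3=a, v−8=n.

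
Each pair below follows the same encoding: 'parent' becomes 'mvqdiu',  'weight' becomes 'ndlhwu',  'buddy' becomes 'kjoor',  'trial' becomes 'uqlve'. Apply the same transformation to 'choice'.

p(15)→m(12) and a(0)→v(21) fit y≡15x+21 (mod 26); the inverse of 15 mod 26 is 7. This is an affine cipher: with a=0,…,z=25, each position x becomes (15x+21) mod 26.
On choice: c(2)→15·2+21≡25=z; h(7)→15·7+21≡22=w; o(14)→15·14+21≡23=x; i(8)→15·8+21≡11=l; c(2)→15·2+21≡25=z; e(4)→15·4+21≡3=d (all mod 26).

zwxlzd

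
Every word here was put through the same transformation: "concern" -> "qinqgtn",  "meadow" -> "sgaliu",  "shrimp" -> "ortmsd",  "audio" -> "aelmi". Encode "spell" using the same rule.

odgxx

c(2)→q(16) and o(14)→i(8) fit y≡21x+0 (mod 26); the inverse of 21 mod 26 is 5. Each letter's alphabet position (a=0..z=25) is mapped through 21·x+0 mod 26 — an affine cipher.
For spell: s(18)→21·18+0≡14=o; p(15)→21·15+0≡3=d; e(4)→21·4+0≡6=g; l(11)→21·11+0≡23=x; l(11)→21·11+0≡23=x (all mod 26).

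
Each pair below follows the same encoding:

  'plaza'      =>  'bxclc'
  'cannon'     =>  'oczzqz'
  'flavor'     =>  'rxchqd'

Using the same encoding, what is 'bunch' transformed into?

nwzot

The shift depends on letter class: consonant p→b is +12, but vowel a→c is +2. The rule splits by letter class: vowels +2, consonants +12.
For bunch: b(cons)+12=n, u(vowel)+2=w, n(cons)+12=z, c(cons)+12=o, h(cons)+12=t.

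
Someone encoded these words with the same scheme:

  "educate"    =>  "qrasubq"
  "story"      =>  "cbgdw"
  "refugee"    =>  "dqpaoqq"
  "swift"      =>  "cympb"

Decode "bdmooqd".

trigger

This is an affine cipher: with a=0,…,z=25, each position x becomes (25x+20) mod 26.
Reversing it on bdmooqd: b(1)→25·(1−20)≡19=t; d(3)→25·(3−20)≡17=r; m(12)→25·(12−20)≡8=i; o(14)→25·(14−20)≡6=g; o(14)→25·(14−20)≡6=g; q(16)→25·(16−20)≡4=e; d(3)→25·(3−20)≡17=r (all mod 26).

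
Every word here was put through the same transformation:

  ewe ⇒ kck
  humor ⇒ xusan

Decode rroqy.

skill

Read the word backwards and shift each letter +6.
Reversing it on rroqy: shift back: r−6=l, r−6=l, o−6=i, q−6=k, y−6=s → lliks; then reverse → skill.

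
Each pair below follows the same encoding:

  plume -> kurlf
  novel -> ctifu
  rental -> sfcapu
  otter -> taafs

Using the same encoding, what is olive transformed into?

tuvif

Each letter's alphabet position (a=0..z=25) is mapped through 17·x+15 mod 26 — an affine cipher.
On olive: o(14)→17·14+15≡19=t; l(11)→17·11+15≡20=u; i(8)→17·8+15≡21=v; v(21)→17·21+15≡8=i; e(4)→17·4+15≡5=f (all mod 26).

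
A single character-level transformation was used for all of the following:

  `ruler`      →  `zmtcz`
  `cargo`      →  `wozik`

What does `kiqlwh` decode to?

The output letters match the input read backwards, each shifted +8: ruler reversed is relur. The word is reversed, then every letter is shifted forward by 8.
Undoing it on kiqlwh: shift back: k−8=c, i−8=a, q−8=i, l−8=d, w−8=o, h−8=z → caidoz; then reverse → zodiac.

zodiac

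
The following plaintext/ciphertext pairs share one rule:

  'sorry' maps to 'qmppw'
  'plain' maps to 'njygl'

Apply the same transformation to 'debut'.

Each letter is shifted forward by 24 in the alphabet (a Caesar shift of +24).
On debut: d+24=b, e+24=c, b+24=z, u+24=s, t+24=r.

bczsr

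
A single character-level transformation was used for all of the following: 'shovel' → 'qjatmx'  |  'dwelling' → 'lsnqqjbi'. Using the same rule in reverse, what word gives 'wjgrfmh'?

The output letters match the input read backwards, each shifted +5: shovel reversed is levohs. Read the word backwards and shift each letter +5.
Undoing it on wjgrfmh: shift back: w−5=r, j−5=e, g−5=b, r−5=m, f−5=a, m−5=h, h−5=c → rebmahc; then reverse → chamber.

chamber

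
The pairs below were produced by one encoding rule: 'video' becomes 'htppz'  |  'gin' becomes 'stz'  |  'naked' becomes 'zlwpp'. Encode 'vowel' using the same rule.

The shift depends on letter class: consonant v→h is +12, but vowel i→t is +11. Vowels shift forward by 11 and consonants shift forward by 12.
For vowel: v(cons)+12=h, o(vowel)+11=z, w(cons)+12=i, e(vowel)+11=p, l(cons)+12=x.

hzipx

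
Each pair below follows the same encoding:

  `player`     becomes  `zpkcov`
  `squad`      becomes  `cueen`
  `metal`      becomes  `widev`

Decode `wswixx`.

Shifts by position in player: pos 0: p→z (+10), pos 1: l→p (+4), pos 2: a→k (+10), pos 3: y→c (+4) — repeating every 2. It's a Vigenère-style cipher with numeric key [10,4]: position i shifts by key[i mod 2].
Reversing it on wswixx: w−10=m, s−4=o, w−10=m, i−4=e, x−10=n, x−4=t.

moment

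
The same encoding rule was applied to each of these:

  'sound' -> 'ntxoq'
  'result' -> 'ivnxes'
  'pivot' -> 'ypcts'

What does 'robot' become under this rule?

itgts

s(18)→n(13) and o(14)→t(19) fit y≡5x+1 (mod 26); the inverse of 5 mod 26 is 21. Each letter's alphabet position (a=0..z=25) is mapped through 5·x+1 mod 26 — an affine cipher.
Applying it to robot: r(17)→5·17+1≡8=i; o(14)→5·14+1≡19=t; b(1)→5·1+1≡6=g; o(14)→5·14+1≡19=t; t(19)→5·19+1≡18=s (all mod 26).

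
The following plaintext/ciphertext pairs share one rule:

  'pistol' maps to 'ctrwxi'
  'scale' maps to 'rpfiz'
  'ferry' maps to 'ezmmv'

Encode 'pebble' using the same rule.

czkkiz

p(15)→c(2) and i(8)→t(19) fit y≡5x+5 (mod 26); the inverse of 5 mod 26 is 21. Treating letters as 0–25, the rule is x ↦ 5x + 5 (mod 26).
For pebble: p(15)→5·15+5≡2=c; e(4)→5·4+5≡25=z; b(1)→5·1+5≡10=k; b(1)→5·1+5≡10=k; l(11)→5·11+5≡8=i; e(4)→5·4+5≡25=z (all mod 26).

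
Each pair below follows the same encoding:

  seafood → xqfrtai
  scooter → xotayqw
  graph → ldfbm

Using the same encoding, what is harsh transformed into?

mmwem

Shifts by position in seafood: pos 0: s→x (+5), pos 1: e→q (+12), pos 2: a→f (+5), pos 3: f→r (+12) — repeating every 2. A repeating key of period 2 is used — shifts +5, +12 over and over.
For harsh: h+5=m, a+12=m, r+5=w, s+12=e, h+5=m.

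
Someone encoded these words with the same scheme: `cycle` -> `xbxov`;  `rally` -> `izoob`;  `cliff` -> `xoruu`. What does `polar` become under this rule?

klozi

Each pair mirrors across the alphabet (c↔x, y↔b, c↔x): positions sum to 25. Each letter is replaced by its mirror in the alphabet: a↔z, b↔y, c↔x, and so on (the Atbash cipher).
Applying it to polar: p↔k, o↔l, l↔o, a↔z, r↔i.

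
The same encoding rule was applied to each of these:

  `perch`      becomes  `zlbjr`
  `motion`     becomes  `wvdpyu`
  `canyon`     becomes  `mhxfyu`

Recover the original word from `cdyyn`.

sword

Shifts by position in perch: pos 0: p→z (+10), pos 1: e→l (+7), pos 2: r→b (+10), pos 3: c→j (+7) — repeating every 2. It's a Vigenère-style cipher with numeric key [10,7]: position i shifts by key[i mod 2].
Reversing it on cdyyn: c−10=s, d−7=w, y−10=o, y−7=r, n−10=d.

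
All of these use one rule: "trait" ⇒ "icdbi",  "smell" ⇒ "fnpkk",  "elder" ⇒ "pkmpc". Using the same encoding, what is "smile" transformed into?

fnbkp

t(19)→i(8) and r(17)→c(2) fit y≡3x+3 (mod 26); the inverse of 3 mod 26 is 9. This is an affine cipher: with a=0,…,z=25, each position x becomes (3x+3) mod 26.
Applying it to smile: s(18)→3·18+3≡5=f; m(12)→3·12+3≡13=n; i(8)→3·8+3≡1=b; l(11)→3·11+3≡10=k; e(4)→3·4+3≡15=p (all mod 26).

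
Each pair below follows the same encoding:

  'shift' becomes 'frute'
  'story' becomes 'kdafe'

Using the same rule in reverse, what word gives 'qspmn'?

The output letters match the input read backwards, each shifted +12: shift reversed is tfihs. Read the word backwards and shift each letter +12.
Undoing it on qspmn: shift back: q−12=e, s−12=g, p−12=d, m−12=a, n−12=b → egdab; then reverse → badge.

badge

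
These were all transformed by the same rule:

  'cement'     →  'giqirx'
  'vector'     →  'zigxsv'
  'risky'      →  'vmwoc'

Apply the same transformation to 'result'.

viwypx

Compare letters: c→g is +4, e→i is +4, m→q is +4 — a constant shift. Every letter moves 4 places later in the alphabet, wrapping around z→a.
For result: r+4=v, e+4=i, s+4=w, u+4=y, l+4=p, t+4=x.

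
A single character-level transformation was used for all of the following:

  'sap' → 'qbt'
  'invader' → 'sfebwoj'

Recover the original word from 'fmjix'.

while

Read the word backwards and shift each letter +1.
Reversing it on fmjix: shift back: f−1=e, m−1=l, j−1=i, i−1=h, x−1=w → elihw; then reverse → while.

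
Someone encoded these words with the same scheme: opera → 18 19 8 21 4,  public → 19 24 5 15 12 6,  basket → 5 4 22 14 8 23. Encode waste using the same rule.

o is letter #15 and maps to 18: an offset of 3. The number is (letter's place in the alphabet, a=1) + 3.
On waste: w=23→26, a=1→4, s=19→22, t=20→23, e=5→8.

26 4 22 23 8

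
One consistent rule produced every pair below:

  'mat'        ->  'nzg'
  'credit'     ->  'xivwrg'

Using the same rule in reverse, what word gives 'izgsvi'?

Each letter is replaced by its mirror in the alphabet: a↔z, b↔y, c↔x, and so on (the Atbash cipher).
Undoing it on izgsvi: i↔r, z↔a, g↔t, s↔h, v↔e, i↔r.

rather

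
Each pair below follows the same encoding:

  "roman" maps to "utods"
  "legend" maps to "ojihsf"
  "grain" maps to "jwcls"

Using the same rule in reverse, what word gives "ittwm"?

forth

Shifts by position in roman: pos 0: r→u (+3), pos 1: o→t (+5), pos 2: m→o (+2), pos 3: a→d (+3), pos 4: n→s (+5) — repeating every 3. A repeating key of period 3 is used — shifts +3, +5, +2 over and over.
Reversing it on ittwm: i−3=f, t−5=o, t−2=r, w−3=t, m−5=h.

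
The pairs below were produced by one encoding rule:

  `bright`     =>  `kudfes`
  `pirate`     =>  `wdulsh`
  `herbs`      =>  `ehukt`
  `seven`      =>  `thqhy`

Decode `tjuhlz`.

b(1)→k(10) and r(17)→u(20) fit y≡25x+11 (mod 26); the inverse of 25 mod 26 is 25. This is an affine cipher: with a=0,…,z=25, each position x becomes (25x+11) mod 26.
Reversing it on tjuhlz: t(19)→25·(19−11)≡18=s; j(9)→25·(9−11)≡2=c; u(20)→25·(20−11)≡17=r; h(7)→25·(7−11)≡4=e; l(11)→25·(11−11)≡0=a; z(25)→25·(25−11)≡12=m (all mod 26).

scream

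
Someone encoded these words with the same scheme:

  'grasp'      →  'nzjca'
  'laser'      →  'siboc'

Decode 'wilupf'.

The shift increases by 1 at each position, starting from +7: 7, 8, 9, ….
Undoing it on wilupf: w−7=p, i−8=a, l−9=c, u−10=k, p−11=e, f−12=t.

packet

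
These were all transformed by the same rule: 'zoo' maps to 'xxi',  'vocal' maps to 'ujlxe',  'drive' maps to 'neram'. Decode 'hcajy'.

The output letters match the input read backwards, each shifted +9: zoo reversed is ooz. Read the word backwards and shift each letter +9.
Undoing it on hcajy: shift back: h−9=y, c−9=t, a−9=r, j−9=a, y−9=p → ytrap; then reverse → party.

party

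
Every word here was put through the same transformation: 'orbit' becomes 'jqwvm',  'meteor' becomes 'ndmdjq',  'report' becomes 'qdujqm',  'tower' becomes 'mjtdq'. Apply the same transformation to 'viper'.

Each letter's alphabet position (a=0..z=25) is mapped through 11·x+11 mod 26 — an affine cipher.
On viper: v(21)→11·21+11≡8=i; i(8)→11·8+11≡21=v; p(15)→11·15+11≡20=u; e(4)→11·4+11≡3=d; r(17)→11·17+11≡16=q (all mod 26).

ivudq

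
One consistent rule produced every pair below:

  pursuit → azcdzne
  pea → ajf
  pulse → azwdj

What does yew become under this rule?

Two shifts are in play — +5 for a/e/i/o/u, +11 for every other letter.
For yew: y(cons)+11=j, e(vowel)+5=j, w(cons)+11=h.

jjh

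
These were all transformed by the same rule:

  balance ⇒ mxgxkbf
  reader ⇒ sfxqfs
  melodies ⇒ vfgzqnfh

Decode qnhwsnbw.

Treating letters as 0–25, the rule is x ↦ 15x + 23 (mod 26).
Undoing it on qnhwsnbw: q(16)→7·(16−23)≡3=d; n(13)→7·(13−23)≡8=i; h(7)→7·(7−23)≡18=s; w(22)→7·(22−23)≡19=t; s(18)→7·(18−23)≡17=r; n(13)→7·(13−23)≡8=i; b(1)→7·(1−23)≡2=c; w(22)→7·(22−23)≡19=t (all mod 26).

district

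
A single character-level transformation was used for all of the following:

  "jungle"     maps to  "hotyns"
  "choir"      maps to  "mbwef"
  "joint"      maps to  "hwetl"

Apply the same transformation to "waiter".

j(9)→h(7) and u(20)→o(14) fit y≡3x+6 (mod 26); the inverse of 3 mod 26 is 9. Treating letters as 0–25, the rule is x ↦ 3x + 6 (mod 26).
For waiter: w(22)→3·22+6≡20=u; a(0)→3·0+6≡6=g; i(8)→3·8+6≡4=e; t(19)→3·19+6≡11=l; e(4)→3·4+6≡18=s; r(17)→3·17+6≡5=f (all mod 26).

ugelsf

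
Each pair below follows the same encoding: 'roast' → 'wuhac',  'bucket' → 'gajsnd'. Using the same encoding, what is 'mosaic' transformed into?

ruzirm

In roast: r→w is +5, o→u is +6, a→h is +7, s→a is +8 — the shift increases by 1 each position. The shift increases by 1 at each position, starting from +5: 5, 6, 7, ….
On mosaic: m+5=r, o+6=u, s+7=z, a+8=i, i+9=r, c+10=m.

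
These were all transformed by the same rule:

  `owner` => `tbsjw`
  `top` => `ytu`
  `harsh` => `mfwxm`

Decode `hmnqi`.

Compare letters: o→t is +5, w→b is +5, n→s is +5 — a constant shift. This is a Caesar cipher with shift 5.
Decoding hmnqi: h−5=c, m−5=h, n−5=i, q−5=l, i−5=d.

child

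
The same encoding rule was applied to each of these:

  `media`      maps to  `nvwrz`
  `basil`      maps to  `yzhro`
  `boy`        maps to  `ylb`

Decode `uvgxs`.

fetch

Each pair mirrors across the alphabet (m↔n, e↔v, d↔w): positions sum to 25. Letters are reflected about the middle of the alphabet (position → 25−position): Atbash.
Decoding uvgxs: u↔f, v↔e, g↔t, x↔c, s↔h.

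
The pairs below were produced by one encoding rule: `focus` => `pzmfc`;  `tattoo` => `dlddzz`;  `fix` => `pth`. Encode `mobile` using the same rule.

Two shifts are in play — +11 for a/e/i/o/u, +10 for every other letter.
On mobile: m(cons)+10=w, o(vowel)+11=z, b(cons)+10=l, i(vowel)+11=t, l(cons)+10=v, e(vowel)+11=p.

wzltvp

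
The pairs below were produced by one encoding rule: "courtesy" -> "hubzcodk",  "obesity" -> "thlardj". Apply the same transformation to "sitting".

In courtesy: c→h is +5, o→u is +6, u→b is +7, r→z is +8 — the shift increases by 1 each position. Letter i (0-indexed) is shifted by i+5, so successive shifts are 5, 6, 7, ….
Applying it to sitting: s+5=x, i+6=o, t+7=a, t+8=b, i+9=r, n+10=x, g+11=r.

xoabrxr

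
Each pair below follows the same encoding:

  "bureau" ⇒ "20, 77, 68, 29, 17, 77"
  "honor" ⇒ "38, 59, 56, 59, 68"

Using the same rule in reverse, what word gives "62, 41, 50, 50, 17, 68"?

pillar

b(#2)→20 and u(#21)→77: differences scale by 3, so n = 3·pos + 14. Each letter becomes 3×(its alphabet position, a=1..z=26) + 14.
Undoing it on 62, 41, 50, 50, 17, 68: 62→(62−14)÷3=16=p, 41→(41−14)÷3=9=i, 50→(50−14)÷3=12=l, 50→(50−14)÷3=12=l, 17→(17−14)÷3=1=a, 68→(68−14)÷3=18=r.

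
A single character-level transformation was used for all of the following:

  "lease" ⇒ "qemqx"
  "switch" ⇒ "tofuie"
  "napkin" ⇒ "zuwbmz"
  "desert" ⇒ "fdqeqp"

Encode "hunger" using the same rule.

dqszgt

The word is reversed, then every letter is shifted forward by 12.
On hunger: reverse → regnuh; then shift: r+12=d, e+12=q, g+12=s, n+12=z, u+12=g, h+12=t.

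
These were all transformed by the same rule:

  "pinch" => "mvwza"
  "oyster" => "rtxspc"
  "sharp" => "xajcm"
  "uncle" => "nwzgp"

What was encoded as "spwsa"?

tenth

p(15)→m(12) and i(8)→v(21) fit y≡21x+9 (mod 26); the inverse of 21 mod 26 is 5. Each letter's alphabet position (a=0..z=25) is mapped through 21·x+9 mod 26 — an affine cipher.
Undoing it on spwsa: s(18)→5·(18−9)≡19=t; p(15)→5·(15−9)≡4=e; w(22)→5·(22−9)≡13=n; s(18)→5·(18−9)≡19=t; a(0)→5·(0−9)≡7=h (all mod 26).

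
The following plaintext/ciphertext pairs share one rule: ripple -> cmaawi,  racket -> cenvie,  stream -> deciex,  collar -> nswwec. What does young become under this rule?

jsyyr

The shift depends on letter class: consonant r→c is +11, but vowel i→m is +4. The rule splits by letter class: vowels +4, consonants +11.
On young: y(cons)+11=j, o(vowel)+4=s, u(vowel)+4=y, n(cons)+11=y, g(cons)+11=r.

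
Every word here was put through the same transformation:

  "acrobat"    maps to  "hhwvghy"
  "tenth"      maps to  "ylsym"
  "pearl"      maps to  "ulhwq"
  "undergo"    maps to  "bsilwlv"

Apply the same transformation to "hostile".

The shift depends on letter class: consonant c→h is +5, but vowel a→h is +7. Two shifts are in play — +7 for a/e/i/o/u, +5 for every other letter.
Applying it to hostile: h(cons)+5=m, o(vowel)+7=v, s(cons)+5=x, t(cons)+5=y, i(vowel)+7=p, l(cons)+5=q, e(vowel)+7=l.

mvxypql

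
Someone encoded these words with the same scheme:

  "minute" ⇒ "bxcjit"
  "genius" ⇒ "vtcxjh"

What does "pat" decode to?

Compare letters: m→b is +15, i→x is +15, n→c is +15 — a constant shift. This is a Caesar cipher with shift 15.
Decoding pat: p−15=a, a−15=l, t−15=e.

ale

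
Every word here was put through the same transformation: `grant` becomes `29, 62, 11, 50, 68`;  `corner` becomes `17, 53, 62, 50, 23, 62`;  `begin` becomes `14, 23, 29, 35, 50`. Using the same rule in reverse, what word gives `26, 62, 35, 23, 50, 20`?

g(#7)→29 and r(#18)→62: differences scale by 3, so n = 3·pos + 8. With a=1..z=26, the number is 3·pos + 8.
Undoing it on 26, 62, 35, 23, 50, 20: 26→(26−8)÷3=6=f, 62→(62−8)÷3=18=r, 35→(35−8)÷3=9=i, 23→(23−8)÷3=5=e, 50→(50−8)÷3=14=n, 20→(20−8)÷3=4=d.

friend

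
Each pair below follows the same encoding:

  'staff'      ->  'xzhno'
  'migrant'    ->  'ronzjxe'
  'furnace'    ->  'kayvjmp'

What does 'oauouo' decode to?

In staff: s→x is +5, t→z is +6, a→h is +7, f→n is +8 — the shift increases by 1 each position. The shift increases by 1 at each position, starting from +5: 5, 6, 7, ….
Undoing it on oauouo: o−5=j, a−6=u, u−7=n, o−8=g, u−9=l, o−10=e.

jungle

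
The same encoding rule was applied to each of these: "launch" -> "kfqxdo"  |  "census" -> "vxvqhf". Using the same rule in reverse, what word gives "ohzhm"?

jewel

Read the word backwards and shift each letter +3.
Decoding ohzhm: shift back: o−3=l, h−3=e, z−3=w, h−3=e, m−3=j → lewej; then reverse → jewel.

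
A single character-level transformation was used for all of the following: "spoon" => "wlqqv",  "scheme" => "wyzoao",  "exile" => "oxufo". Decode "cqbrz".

worth

s(18)→w(22) and p(15)→l(11) fit y≡21x+8 (mod 26); the inverse of 21 mod 26 is 5. Each letter's alphabet position (a=0..z=25) is mapped through 21·x+8 mod 26 — an affine cipher.
Decoding cqbrz: c(2)→5·(2−8)≡22=w; q(16)→5·(16−8)≡14=o; b(1)→5·(1−8)≡17=r; r(17)→5·(17−8)≡19=t; z(25)→5·(25−8)≡7=h (all mod 26).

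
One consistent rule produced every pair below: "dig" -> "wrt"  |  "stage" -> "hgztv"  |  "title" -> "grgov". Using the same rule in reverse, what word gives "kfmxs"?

Each pair mirrors across the alphabet (d↔w, i↔r, g↔t): positions sum to 25. Each letter is replaced by its mirror in the alphabet: a↔z, b↔y, c↔x, and so on (the Atbash cipher).
Reversing it on kfmxs: k↔p, f↔u, m↔n, x↔c, s↔h.

punch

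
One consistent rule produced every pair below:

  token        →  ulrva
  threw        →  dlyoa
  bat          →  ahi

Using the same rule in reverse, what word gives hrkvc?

vodka

The word is reversed, then every letter is shifted forward by 7.
Decoding hrkvc: shift back: h−7=a, r−7=k, k−7=d, v−7=o, c−7=v → akdov; then reverse → vodka.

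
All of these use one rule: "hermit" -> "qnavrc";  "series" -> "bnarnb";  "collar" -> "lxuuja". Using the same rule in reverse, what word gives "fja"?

Compare letters: h→q is +9, e→n is +9, r→a is +9 — a constant shift. This is a Caesar cipher with shift 9.
Decoding fja: f−9=w, j−9=a, a−9=r.

war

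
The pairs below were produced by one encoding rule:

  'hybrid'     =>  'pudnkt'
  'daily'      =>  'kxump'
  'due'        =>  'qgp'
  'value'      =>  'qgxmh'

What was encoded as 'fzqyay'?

moment

The output letters match the input read backwards, each shifted +12: hybrid reversed is dirbyh. The word is reversed, then every letter is shifted forward by 12.
Decoding fzqyay: shift back: f−12=t, z−12=n, q−12=e, y−12=m, a−12=o, y−12=m → tnemom; then reverse → moment.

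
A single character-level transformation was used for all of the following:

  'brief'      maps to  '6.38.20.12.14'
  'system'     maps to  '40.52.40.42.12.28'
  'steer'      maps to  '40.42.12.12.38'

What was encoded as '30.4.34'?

b(#2)→6 and r(#18)→38: differences scale by 2, so n = 2·pos + 2. Each letter becomes 2×(its alphabet position, a=1..z=26) + 2.
Reversing it on 30.4.34: 30→(30−2)÷2=14=n, 4→(4−2)÷2=1=a, 34→(34−2)÷2=16=p.

nap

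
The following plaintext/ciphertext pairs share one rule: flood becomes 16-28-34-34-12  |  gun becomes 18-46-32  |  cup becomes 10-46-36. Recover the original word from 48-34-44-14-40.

f(#6)→16 and l(#12)→28: differences scale by 2, so n = 2·pos + 4. The formula is n = 2×(alphabet index, a=1) + 4.
Decoding 48-34-44-14-40: 48→(48−4)÷2=22=v, 34→(34−4)÷2=15=o, 44→(44−4)÷2=20=t, 14→(14−4)÷2=5=e, 40→(40−4)÷2=18=r.

voter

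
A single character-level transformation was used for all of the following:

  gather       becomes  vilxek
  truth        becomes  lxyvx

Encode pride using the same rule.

Two steps: reverse the string, then apply a Caesar shift of +4.
On pride: reverse → edirp; then shift: e+4=i, d+4=h, i+4=m, r+4=v, p+4=t.

ihmvt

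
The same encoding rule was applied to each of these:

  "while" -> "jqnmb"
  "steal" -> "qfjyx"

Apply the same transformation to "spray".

The word is reversed, then every letter is shifted forward by 5.
For spray: reverse → yarps; then shift: y+5=d, a+5=f, r+5=w, p+5=u, s+5=x.

dfwux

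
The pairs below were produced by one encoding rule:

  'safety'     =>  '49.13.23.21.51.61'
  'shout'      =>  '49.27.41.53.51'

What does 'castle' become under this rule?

s(#19)→49 and a(#1)→13: differences scale by 2, so n = 2·pos + 11. With a=1..z=26, the number is 2·pos + 11.
On castle: c=3→17, a=1→13, s=19→49, t=20→51, l=12→35, e=5→21.

17.13.49.51.35.21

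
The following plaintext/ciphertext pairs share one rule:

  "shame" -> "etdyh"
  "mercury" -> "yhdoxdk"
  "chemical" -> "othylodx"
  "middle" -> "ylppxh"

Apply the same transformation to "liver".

The shift depends on letter class: consonant s→e is +12, but vowel a→d is +3. The rule splits by letter class: vowels +3, consonants +12.
Applying it to liver: l(cons)+12=x, i(vowel)+3=l, v(cons)+12=h, e(vowel)+3=h, r(cons)+12=d.

xlhhd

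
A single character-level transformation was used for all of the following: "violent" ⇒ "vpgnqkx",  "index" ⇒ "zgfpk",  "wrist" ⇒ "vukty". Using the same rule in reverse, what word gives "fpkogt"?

The word is reversed, then every letter is shifted forward by 2.
Decoding fpkogt: shift back: f−2=d, p−2=n, k−2=i, o−2=m, g−2=e, t−2=r → dnimer; then reverse → remind.

remind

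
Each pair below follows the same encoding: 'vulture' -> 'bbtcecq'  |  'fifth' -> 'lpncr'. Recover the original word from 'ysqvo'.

slime

In vulture: v→b is +6, u→b is +7, l→t is +8, t→c is +9 — the shift increases by 1 each position. Each letter shifts forward by (position + 6), i.e. 6, 7, 8, … — the shift grows by one for each successive letter.
Undoing it on ysqvo: y−6=s, s−7=l, q−8=i, v−9=m, o−10=e.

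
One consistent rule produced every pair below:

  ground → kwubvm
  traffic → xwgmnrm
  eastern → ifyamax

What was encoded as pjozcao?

leisure

In ground: g→k is +4, r→w is +5, o→u is +6, u→b is +7 — the shift increases by 1 each position. The shift increases by 1 at each position, starting from +4: 4, 5, 6, ….
Decoding pjozcao: p−4=l, j−5=e, o−6=i, z−7=s, c−8=u, a−9=r, o−10=e.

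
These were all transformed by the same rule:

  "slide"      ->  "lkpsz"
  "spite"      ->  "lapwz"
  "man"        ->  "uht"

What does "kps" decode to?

lid

The output letters match the input read backwards, each shifted +7: slide reversed is edils. The word is reversed, then every letter is shifted forward by 7.
Reversing it on kps: shift back: k−7=d, p−7=i, s−7=l → dil; then reverse → lid.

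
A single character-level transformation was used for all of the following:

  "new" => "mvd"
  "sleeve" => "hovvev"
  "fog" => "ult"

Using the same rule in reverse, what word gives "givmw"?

trend

Letters are reflected about the middle of the alphabet (position → 25−position): Atbash.
Decoding givmw: g↔t, i↔r, v↔e, m↔n, w↔d.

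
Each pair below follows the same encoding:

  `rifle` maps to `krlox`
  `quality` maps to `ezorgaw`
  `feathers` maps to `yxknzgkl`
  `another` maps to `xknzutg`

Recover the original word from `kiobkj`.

device

The output letters match the input read backwards, each shifted +6: rifle reversed is elfir. The word is reversed, then every letter is shifted forward by 6.
Decoding kiobkj: shift back: k−6=e, i−6=c, o−6=i, b−6=v, k−6=e, j−6=d → ecived; then reverse → device.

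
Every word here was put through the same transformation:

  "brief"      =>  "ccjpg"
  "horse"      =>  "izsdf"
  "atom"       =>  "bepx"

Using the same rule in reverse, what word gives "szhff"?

rogue

Shifts by position in brief: pos 0: b→c (+1), pos 1: r→c (+11), pos 2: i→j (+1), pos 3: e→p (+11) — repeating every 2. It's a Vigenère-style cipher with numeric key [1,11]: position i shifts by key[i mod 2].
Undoing it on szhff: s−1=r, z−11=o, h−1=g, f−11=u, f−1=e.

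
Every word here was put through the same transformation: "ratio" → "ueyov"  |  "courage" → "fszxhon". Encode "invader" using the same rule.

The shift increases by 1 at each position, starting from +3: 3, 4, 5, ….
Applying it to invader: i+3=l, n+4=r, v+5=a, a+6=g, d+7=k, e+8=m, r+9=a.

lragkma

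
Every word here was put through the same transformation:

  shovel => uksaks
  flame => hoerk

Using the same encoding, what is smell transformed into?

upiqr

Each letter shifts forward by (position + 2), i.e. 2, 3, 4, … — the shift grows by one for each successive letter.
Applying it to smell: s+2=u, m+3=p, e+4=i, l+5=q, l+6=r.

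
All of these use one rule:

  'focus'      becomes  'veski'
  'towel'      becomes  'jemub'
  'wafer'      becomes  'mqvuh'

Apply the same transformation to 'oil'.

Compare letters: f→v is +16, o→e is +16, c→s is +16 — a constant shift. Each letter is shifted forward by 16 in the alphabet (a Caesar shift of +16).
For oil: o+16=e, i+16=y, l+16=b.

eyb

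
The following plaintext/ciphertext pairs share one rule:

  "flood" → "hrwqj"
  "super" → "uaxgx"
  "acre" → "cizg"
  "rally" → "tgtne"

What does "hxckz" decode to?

The shifts repeat in a cycle of length 3: positions 0,1,… shift by +2, +6, +8, then the pattern repeats.
Decoding hxckz: h−2=f, x−6=r, c−8=u, k−2=i, z−6=t.

fruit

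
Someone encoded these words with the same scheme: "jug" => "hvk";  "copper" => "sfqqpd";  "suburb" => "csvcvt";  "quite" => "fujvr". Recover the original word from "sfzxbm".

The output letters match the input read backwards, each shifted +1: jug reversed is guj. Two steps: reverse the string, then apply a Caesar shift of +1.
Decoding sfzxbm: shift back: s−1=r, f−1=e, z−1=y, x−1=w, b−1=a, m−1=l → reywal; then reverse → lawyer.

lawyer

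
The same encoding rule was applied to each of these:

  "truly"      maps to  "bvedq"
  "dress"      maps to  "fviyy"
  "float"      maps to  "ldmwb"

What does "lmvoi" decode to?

t(19)→b(1) and r(17)→v(21) fit y≡3x+22 (mod 26); the inverse of 3 mod 26 is 9. Each letter's alphabet position (a=0..z=25) is mapped through 3·x+22 mod 26 — an affine cipher.
Reversing it on lmvoi: l(11)→9·(11−22)≡5=f; m(12)→9·(12−22)≡14=o; v(21)→9·(21−22)≡17=r; o(14)→9·(14−22)≡6=g; i(8)→9·(8−22)≡4=e (all mod 26).

forge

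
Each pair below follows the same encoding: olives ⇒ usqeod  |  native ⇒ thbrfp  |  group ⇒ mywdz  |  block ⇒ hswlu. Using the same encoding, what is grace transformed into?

Letter i (0-indexed) is shifted by i+6, so successive shifts are 6, 7, 8, ….
For grace: g+6=m, r+7=y, a+8=i, c+9=l, e+10=o.

myilo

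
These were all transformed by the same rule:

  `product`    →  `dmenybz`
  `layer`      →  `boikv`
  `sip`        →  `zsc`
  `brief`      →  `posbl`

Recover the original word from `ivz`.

The output letters match the input read backwards, each shifted +10: product reversed is tcudorp. Two steps: reverse the string, then apply a Caesar shift of +10.
Undoing it on ivz: shift back: i−10=y, v−10=l, z−10=p → ylp; then reverse → ply.

ply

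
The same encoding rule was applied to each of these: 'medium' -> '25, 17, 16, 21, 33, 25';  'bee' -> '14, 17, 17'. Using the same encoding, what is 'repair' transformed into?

m is letter #13 and maps to 25: an offset of 12. Each letter is replaced by its alphabet position (a=1..z=26) + 12.
For repair: r=18→30, e=5→17, p=16→28, a=1→13, i=9→21, r=18→30.

30, 17, 28, 13, 21, 30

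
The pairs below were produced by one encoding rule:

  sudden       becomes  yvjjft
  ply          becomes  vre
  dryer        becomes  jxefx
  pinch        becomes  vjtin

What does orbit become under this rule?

pxhjz

The shift depends on letter class: consonant s→y is +6, but vowel u→v is +1. Vowels shift forward by 1 and consonants shift forward by 6.
For orbit: o(vowel)+1=p, r(cons)+6=x, b(cons)+6=h, i(vowel)+1=j, t(cons)+6=z.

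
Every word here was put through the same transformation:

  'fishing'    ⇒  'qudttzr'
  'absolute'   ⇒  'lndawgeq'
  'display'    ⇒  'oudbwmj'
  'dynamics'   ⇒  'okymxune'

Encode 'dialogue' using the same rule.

A repeating key of period 2 is used — shifts +11, +12 over and over.
Applying it to dialogue: d+11=o, i+12=u, a+11=l, l+12=x, o+11=z, g+12=s, u+11=f, e+12=q.

oulxzsfq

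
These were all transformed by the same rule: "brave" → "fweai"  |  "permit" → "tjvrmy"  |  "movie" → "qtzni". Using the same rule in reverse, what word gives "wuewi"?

A repeating key of period 2 is used — shifts +4, +5 over and over.
Decoding wuewi: w−4=s, u−5=p, e−4=a, w−5=r, i−4=e.

spare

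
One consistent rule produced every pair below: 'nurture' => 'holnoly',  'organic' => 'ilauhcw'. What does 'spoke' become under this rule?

mjiey

Each letter is shifted forward by 20 in the alphabet (a Caesar shift of +20).
Applying it to spoke: s+20=m, p+20=j, o+20=i, k+20=e, e+20=y.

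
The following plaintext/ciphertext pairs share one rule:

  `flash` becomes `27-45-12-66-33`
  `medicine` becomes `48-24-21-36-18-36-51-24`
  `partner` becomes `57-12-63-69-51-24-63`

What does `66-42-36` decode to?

f(#6)→27 and l(#12)→45: differences scale by 3, so n = 3·pos + 9. The formula is n = 3×(alphabet index, a=1) + 9.
Decoding 66-42-36: 66→(66−9)÷3=19=s, 42→(42−9)÷3=11=k, 36→(36−9)÷3=9=i.

ski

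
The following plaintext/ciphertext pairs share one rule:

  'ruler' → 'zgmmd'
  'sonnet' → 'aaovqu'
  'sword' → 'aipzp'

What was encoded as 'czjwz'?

Shifts by position in ruler: pos 0: r→z (+8), pos 1: u→g (+12), pos 2: l→m (+1), pos 3: e→m (+8), pos 4: r→d (+12) — repeating every 3. It's a Vigenère-style cipher with numeric key [8,12,1]: position i shifts by key[i mod 3].
Undoing it on czjwz: c−8=u, z−12=n, j−1=i, w−8=o, z−12=n.

union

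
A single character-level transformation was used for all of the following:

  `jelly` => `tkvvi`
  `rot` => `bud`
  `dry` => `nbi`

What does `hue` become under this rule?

rak

The rule splits by letter class: vowels +6, consonants +10.
Applying it to hue: h(cons)+10=r, u(vowel)+6=a, e(vowel)+6=k.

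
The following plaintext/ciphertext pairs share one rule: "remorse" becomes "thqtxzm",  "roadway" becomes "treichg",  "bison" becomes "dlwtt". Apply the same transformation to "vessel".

In remorse: r→t is +2, e→h is +3, m→q is +4, o→t is +5 — the shift increases by 1 each position. Each letter shifts forward by (position + 2), i.e. 2, 3, 4, … — the shift grows by one for each successive letter.
On vessel: v+2=x, e+3=h, s+4=w, s+5=x, e+6=k, l+7=s.

xhwxks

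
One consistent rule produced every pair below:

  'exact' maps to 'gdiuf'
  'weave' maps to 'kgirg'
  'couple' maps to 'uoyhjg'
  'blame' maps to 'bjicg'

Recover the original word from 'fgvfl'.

tenth

e(4)→g(6) and x(23)→d(3) fit y≡19x+8 (mod 26); the inverse of 19 mod 26 is 11. This is an affine cipher: with a=0,…,z=25, each position x becomes (19x+8) mod 26.
Decoding fgvfl: f(5)→11·(5−8)≡19=t; g(6)→11·(6−8)≡4=e; v(21)→11·(21−8)≡13=n; f(5)→11·(5−8)≡19=t; l(11)→11·(11−8)≡7=h (all mod 26).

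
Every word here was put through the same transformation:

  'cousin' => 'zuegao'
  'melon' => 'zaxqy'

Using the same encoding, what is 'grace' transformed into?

qomds

The output letters match the input read backwards, each shifted +12: cousin reversed is nisuoc. Read the word backwards and shift each letter +12.
For grace: reverse → ecarg; then shift: e+12=q, c+12=o, a+12=m, r+12=d, g+12=s.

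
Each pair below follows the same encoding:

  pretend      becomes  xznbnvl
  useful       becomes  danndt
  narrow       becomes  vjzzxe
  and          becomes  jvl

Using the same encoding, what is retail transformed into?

The shift depends on letter class: consonant p→x is +8, but vowel e→n is +9. The rule splits by letter class: vowels +9, consonants +8.
On retail: r(cons)+8=z, e(vowel)+9=n, t(cons)+8=b, a(vowel)+9=j, i(vowel)+9=r, l(cons)+8=t.

znbjrt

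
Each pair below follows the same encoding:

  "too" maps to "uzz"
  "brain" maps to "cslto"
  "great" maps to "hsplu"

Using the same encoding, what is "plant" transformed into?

qmlou

The shift depends on letter class: consonant t→u is +1, but vowel o→z is +11. Vowels shift forward by 11 and consonants shift forward by 1.
Applying it to plant: p(cons)+1=q, l(cons)+1=m, a(vowel)+11=l, n(cons)+1=o, t(cons)+1=u.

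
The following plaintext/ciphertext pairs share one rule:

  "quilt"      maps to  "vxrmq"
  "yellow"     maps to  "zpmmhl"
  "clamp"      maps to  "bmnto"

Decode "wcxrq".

q(16)→v(21) and u(20)→x(23) fit y≡7x+13 (mod 26); the inverse of 7 mod 26 is 15. Each letter's alphabet position (a=0..z=25) is mapped through 7·x+13 mod 26 — an affine cipher.
Undoing it on wcxrq: w(22)→15·(22−13)≡5=f; c(2)→15·(2−13)≡17=r; x(23)→15·(23−13)≡20=u; r(17)→15·(17−13)≡8=i; q(16)→15·(16−13)≡19=t (all mod 26).

fruit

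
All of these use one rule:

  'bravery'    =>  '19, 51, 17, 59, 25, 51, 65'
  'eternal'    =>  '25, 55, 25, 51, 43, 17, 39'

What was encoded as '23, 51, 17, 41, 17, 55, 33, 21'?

dramatic

b(#2)→19 and r(#18)→51: differences scale by 2, so n = 2·pos + 15. Each letter becomes 2×(its alphabet position, a=1..z=26) + 15.
Decoding 23, 51, 17, 41, 17, 55, 33, 21: 23→(23−15)÷2=4=d, 51→(51−15)÷2=18=r, 17→(17−15)÷2=1=a, 41→(41−15)÷2=13=m, 17→(17−15)÷2=1=a, 55→(55−15)÷2=20=t, 33→(33−15)÷2=9=i, 21→(21−15)÷2=3=c.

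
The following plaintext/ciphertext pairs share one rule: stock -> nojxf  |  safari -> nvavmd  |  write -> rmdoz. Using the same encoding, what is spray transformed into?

nkmvt

Compare letters: s→n is +21, t→o is +21, o→j is +21 — a constant shift. This is a Caesar cipher with shift 21.
On spray: s+21=n, p+21=k, r+21=m, a+21=v, y+21=t.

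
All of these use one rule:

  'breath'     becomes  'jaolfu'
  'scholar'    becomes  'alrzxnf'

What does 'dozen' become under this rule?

lxjpz

In breath: b→j is +8, r→a is +9, e→o is +10, a→l is +11 — the shift increases by 1 each position. Letter i (0-indexed) is shifted by i+8, so successive shifts are 8, 9, 10, ….
For dozen: d+8=l, o+9=x, z+10=j, e+11=p, n+12=z.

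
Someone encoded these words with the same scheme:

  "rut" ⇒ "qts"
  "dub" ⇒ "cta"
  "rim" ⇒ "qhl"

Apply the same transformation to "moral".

Compare letters: r→q is +25, u→t is +25, t→s is +25 — a constant shift. This is a Caesar cipher with shift 25.
On moral: m+25=l, o+25=n, r+25=q, a+25=z, l+25=k.

lnqzk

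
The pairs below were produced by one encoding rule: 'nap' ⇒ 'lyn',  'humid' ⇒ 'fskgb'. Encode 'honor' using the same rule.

Compare letters: n→l is +24, a→y is +24, p→n is +24 — a constant shift. Each letter is shifted forward by 24 in the alphabet (a Caesar shift of +24).
Applying it to honor: h+24=f, o+24=m, n+24=l, o+24=m, r+24=p.

fmlmp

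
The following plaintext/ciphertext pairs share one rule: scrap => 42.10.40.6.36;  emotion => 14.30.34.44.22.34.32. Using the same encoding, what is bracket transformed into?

Each letter becomes 2×(its alphabet position, a=1..z=26) + 4.
For bracket: b=2→8, r=18→40, a=1→6, c=3→10, k=11→26, e=5→14, t=20→44.

8.40.6.10.26.14.44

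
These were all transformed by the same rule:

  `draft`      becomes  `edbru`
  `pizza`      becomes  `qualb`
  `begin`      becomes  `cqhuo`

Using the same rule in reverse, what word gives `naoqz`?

Shifts by position in draft: pos 0: d→e (+1), pos 1: r→d (+12), pos 2: a→b (+1), pos 3: f→r (+12) — repeating every 2. A repeating key of period 2 is used — shifts +1, +12 over and over.
Undoing it on naoqz: n−1=m, a−12=o, o−1=n, q−12=e, z−1=y.

money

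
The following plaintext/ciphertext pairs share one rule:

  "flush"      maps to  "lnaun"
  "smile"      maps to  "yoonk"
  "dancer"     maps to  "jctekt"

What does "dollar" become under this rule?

jqrngt

A repeating key of period 2 is used — shifts +6, +2 over and over.
Applying it to dollar: d+6=j, o+2=q, l+6=r, l+2=n, a+6=g, r+2=t.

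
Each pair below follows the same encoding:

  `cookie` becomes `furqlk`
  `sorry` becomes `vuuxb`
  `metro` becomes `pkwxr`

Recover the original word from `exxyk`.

brush

Shifts by position in cookie: pos 0: c→f (+3), pos 1: o→u (+6), pos 2: o→r (+3), pos 3: k→q (+6) — repeating every 2. The shifts repeat in a cycle of length 2: positions 0,1,… shift by +3, +6, then the pattern repeats.
Decoding exxyk: e−3=b, x−6=r, x−3=u, y−6=s, k−3=h.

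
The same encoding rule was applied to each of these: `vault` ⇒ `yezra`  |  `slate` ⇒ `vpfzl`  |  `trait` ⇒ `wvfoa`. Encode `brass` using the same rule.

evfyz

In vault: v→y is +3, a→e is +4, u→z is +5, l→r is +6 — the shift increases by 1 each position. The shift increases by 1 at each position, starting from +3: 3, 4, 5, ….
Applying it to brass: b+3=e, r+4=v, a+5=f, s+6=y, s+7=z.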